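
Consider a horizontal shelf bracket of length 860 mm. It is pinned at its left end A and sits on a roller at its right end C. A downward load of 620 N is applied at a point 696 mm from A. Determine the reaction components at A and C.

Taking moments about A: C_y·860 − 620·696 = 0 → C_y = 431520/860 = 501.767 ≈ 501.8 N.
ΣF_y = 0: A_y + 501.767 − 620 = 0 → A_y = 118.2 N.
ΣF_x = 0: no horizontal applied forces, so A_x = 0.

A_x = 0, A_y = 118.2 N, C_y = 501.8 N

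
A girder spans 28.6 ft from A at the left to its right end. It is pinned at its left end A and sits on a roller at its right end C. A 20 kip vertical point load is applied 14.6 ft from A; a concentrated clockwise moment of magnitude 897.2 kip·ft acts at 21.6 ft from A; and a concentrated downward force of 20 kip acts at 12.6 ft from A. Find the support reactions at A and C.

A_x = 0, A_y = -10.39 kip, C_y = 50.39 kip

Moments about A: C_y·28.6 − 20·14.6 − 897.2 − 20·12.6 = 0 → C_y = 1441.2/28.6 = 50.3916 ≈ 50.39 kip.
ΣF_y = 0: A_y + 50.3916 − 20 − 20 = 0 → A_y = -10.39 kip.
ΣF_x = 0: no horizontal applied forces, so A_x = 0.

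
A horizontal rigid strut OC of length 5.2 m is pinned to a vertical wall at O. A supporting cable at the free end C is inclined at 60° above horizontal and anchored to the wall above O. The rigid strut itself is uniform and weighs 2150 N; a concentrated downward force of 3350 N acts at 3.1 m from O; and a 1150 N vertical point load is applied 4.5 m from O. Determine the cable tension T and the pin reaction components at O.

ΣM about O: T·sin60°·5.2 − 2150·2.6 − 3350·3.1 − 1150·4.5 = 0 → T = 21150/(5.2·0.866025) = 4696.52 ≈ 4697 N.
ΣF_x = 0: O_x − T·cos60° = 0 → O_x = 4696.52 × 0.5 = 2348 N.
ΣF_y = 0: O_y + T·sin60° − 2150 − 3350 − 1150 = 0 → O_y = 6650 − 4696.52 × 0.866025 = 2583 N.

T = 4697 N, O_x = 2348 N, O_y = 2583 N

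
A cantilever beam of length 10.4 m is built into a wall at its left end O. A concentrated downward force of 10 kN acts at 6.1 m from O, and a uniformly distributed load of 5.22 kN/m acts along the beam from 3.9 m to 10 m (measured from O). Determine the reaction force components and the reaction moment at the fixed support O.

Resultant of the distributed load: 5.22 × 6.1 = 31.842 kN at 6.95 m from O.
ΣF_x = 0: O_x = 0.
ΣF_y = 0: O_y − 10 − 5.22·6.1 = 0 → O_y = 41.84 kN.
ΣM about O: M_O − 10·6.1 − (5.22·6.1)·6.95 = 0 → M_O = 282.3 kN·m.

O_x = 0, O_y = 41.84 kN, M_O = 282.3 kN·m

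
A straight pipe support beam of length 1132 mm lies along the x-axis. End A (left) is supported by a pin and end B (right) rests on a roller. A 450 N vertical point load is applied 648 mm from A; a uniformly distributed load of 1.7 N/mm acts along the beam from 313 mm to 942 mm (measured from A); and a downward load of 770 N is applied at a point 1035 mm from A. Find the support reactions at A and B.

A_x = 0, A_y = 734.9 N, B_y = 1554 N

Resultant of the distributed load: 1.7 × 629 = 1069.3 N at 627.5 mm from A.
Moments about A: B_y·1132 − 450·648 − (1.7·629)·627.5 − 770·1035 = 0 → B_y = 1759535.75/1132 = 1554.36 ≈ 1554 N.
ΣF_y = 0: A_y + 1554.36 − 450 − 1.7·629 − 770 = 0 → A_y = 734.9 N.
ΣF_x = 0: no horizontal applied forces, so A_x = 0.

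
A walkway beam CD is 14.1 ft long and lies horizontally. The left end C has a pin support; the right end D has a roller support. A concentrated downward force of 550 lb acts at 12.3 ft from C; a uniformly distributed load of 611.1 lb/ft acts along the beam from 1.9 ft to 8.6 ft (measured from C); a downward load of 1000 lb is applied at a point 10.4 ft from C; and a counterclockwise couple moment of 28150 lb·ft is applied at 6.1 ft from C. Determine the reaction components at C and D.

Resultant of the distributed load: 611.1 × 6.7 = 4094.37 lb at 5.25 ft from C.
ΣM about C: D_y·14.1 − 550·12.3 − (611.1·6.7)·5.25 − 1000·10.4 + 28150 = 0 → D_y = 10510.4425/14.1 = 745.421 ≈ 745.4 lb.
ΣF_y = 0: C_y + 745.421 − 550 − 611.1·6.7 − 1000 = 0 → C_y = 4899 lb.
ΣF_x = 0: no horizontal applied forces, so C_x = 0.

C_x = 0, C_y = 4899 lb, D_y = 745.4 lb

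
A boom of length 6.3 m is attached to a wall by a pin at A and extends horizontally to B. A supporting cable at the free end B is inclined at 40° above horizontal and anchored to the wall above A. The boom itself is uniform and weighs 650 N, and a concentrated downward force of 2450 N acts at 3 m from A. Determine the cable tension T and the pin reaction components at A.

T = 2321 N, A_x = 1778 N, A_y = 1608 N

ΣM about A: T·sin40°·6.3 − 650·3.15 − 2450·3 = 0 → T = 9397.5/(6.3·0.642788) = 2320.62 ≈ 2321 N.
ΣF_x = 0: A_x − T·cos40° = 0 → A_x = 2320.62 × 0.766044 = 1778 N.
ΣF_y = 0: A_y + T·sin40° − 650 − 2450 = 0 → A_y = 3100 − 2320.62 × 0.642788 = 1608 N.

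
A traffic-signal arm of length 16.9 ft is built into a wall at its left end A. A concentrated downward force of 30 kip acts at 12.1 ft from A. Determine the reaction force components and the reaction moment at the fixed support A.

ΣF_x = 0: A_x = 0.
ΣF_y = 0: A_y − 30 = 0 → A_y = 30.00 kip.
ΣM about A: M_A − 30·12.1 = 0 → M_A = 363.0 kip·ft.

A_x = 0, A_y = 30.00 kip, M_A = 363.0 kip·ft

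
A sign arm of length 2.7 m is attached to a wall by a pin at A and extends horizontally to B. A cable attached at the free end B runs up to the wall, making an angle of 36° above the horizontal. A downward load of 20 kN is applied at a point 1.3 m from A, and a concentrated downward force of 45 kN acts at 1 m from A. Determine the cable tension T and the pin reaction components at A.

ΣM about A: T·sin36°·2.7 − 20·1.3 − 45·1 = 0 → T = 71/(2.7·0.587785) = 44.738 ≈ 44.74 kN.
ΣF_x = 0: A_x − T·cos36° = 0 → A_x = 44.738 × 0.809017 = 36.19 kN.
ΣF_y = 0: A_y + T·sin36° − 20 − 45 = 0 → A_y = 65 − 44.738 × 0.587785 = 38.70 kN.

T = 44.74 kN, A_x = 36.19 kN, A_y = 38.70 kN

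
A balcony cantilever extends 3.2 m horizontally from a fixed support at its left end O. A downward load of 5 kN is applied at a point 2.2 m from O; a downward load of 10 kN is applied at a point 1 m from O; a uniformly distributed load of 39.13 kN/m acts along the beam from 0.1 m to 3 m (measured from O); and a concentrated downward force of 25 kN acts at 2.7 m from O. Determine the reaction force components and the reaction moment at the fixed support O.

Resultant of the distributed load: 39.13 × 2.9 = 113.477 kN at 1.55 m from O.
ΣF_x = 0: O_x = 0.
ΣF_y = 0: O_y − 5 − 10 − 39.13·2.9 − 25 = 0 → O_y = 153.5 kN.
ΣM about O: M_O − 5·2.2 − 10·1 − (39.13·2.9)·1.55 − 25·2.7 = 0 → M_O = 264.4 kN·m.

O_x = 0, O_y = 153.5 kN, M_O = 264.4 kN·m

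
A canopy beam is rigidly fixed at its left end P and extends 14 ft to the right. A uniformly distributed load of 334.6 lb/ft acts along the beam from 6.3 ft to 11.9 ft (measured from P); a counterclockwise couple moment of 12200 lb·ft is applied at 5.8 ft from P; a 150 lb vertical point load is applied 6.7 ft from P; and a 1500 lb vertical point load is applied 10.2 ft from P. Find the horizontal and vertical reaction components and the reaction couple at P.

Resultant of the distributed load: 334.6 × 5.6 = 1873.76 lb at 9.1 ft from P.
ΣF_x = 0: P_x = 0.
ΣF_y = 0: P_y − 334.6·5.6 − 150 − 1500 = 0 → P_y = 3524 lb.
ΣM about P: M_P − (334.6·5.6)·9.1 + 12200 − 150·6.7 − 1500·10.2 = 0 → M_P = 21160 lb·ft.

P_x = 0, P_y = 3524 lb, M_P = 21160 lb·ft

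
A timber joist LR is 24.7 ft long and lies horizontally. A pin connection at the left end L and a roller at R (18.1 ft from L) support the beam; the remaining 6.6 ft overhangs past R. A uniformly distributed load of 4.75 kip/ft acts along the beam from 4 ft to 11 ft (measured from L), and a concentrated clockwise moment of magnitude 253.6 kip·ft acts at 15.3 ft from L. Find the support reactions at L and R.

Resultant of the distributed load: 4.75 × 7 = 33.25 kip at 7.5 ft from L.
ΣM about L: R_y·18.1 − (4.75·7)·7.5 − 253.6 = 0 → R_y = 502.975/18.1 = 27.7887 ≈ 27.79 kip.
ΣF_y = 0: L_y + 27.7887 − 4.75·7 = 0 → L_y = 5.461 kip.
ΣF_x = 0: no horizontal applied forces, so L_x = 0.

L_x = 0, L_y = 5.461 kip, R_y = 27.79 kip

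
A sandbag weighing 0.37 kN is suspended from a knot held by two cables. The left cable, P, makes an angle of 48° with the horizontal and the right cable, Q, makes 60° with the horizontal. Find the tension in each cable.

ΣF_x = 0: −T_P·cos48° + T_Q·cos60° = 0 → T_Q = 1.33826·T_P.
ΣF_y = 0: T_P·sin48° + T_Q·sin60° = 0.37.
Substitute: T_P·(0.743145 + 1.33826·0.866025) = 0.37 → T_P = 0.194521 ≈ 0.1945 kN.
Then T_Q = 1.33826 × 0.194521 = 0.2603 kN.

T_P = 0.1945 kN, T_Q = 0.2603 kN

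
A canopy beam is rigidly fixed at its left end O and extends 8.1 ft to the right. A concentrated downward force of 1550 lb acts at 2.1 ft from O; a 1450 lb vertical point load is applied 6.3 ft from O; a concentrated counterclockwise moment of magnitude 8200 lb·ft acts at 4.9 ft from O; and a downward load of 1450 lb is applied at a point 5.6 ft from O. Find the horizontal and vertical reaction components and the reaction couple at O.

O_x = 0, O_y = 4450 lb, M_O = 12310 lb·ft

ΣF_x = 0: O_x = 0.
ΣF_y = 0: O_y − 1550 − 1450 − 1450 = 0 → O_y = 4450 lb.
ΣM about O: M_O − 1550·2.1 − 1450·6.3 + 8200 − 1450·5.6 = 0 → M_O = 12310 lb·ft.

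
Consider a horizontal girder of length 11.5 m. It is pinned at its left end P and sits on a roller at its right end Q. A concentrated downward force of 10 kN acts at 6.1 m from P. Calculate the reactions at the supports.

P_x = 0, P_y = 4.696 kN, Q_y = 5.304 kN

Moments about P: Q_y·11.5 − 10·6.1 = 0 → Q_y = 61/11.5 = 5.30435 ≈ 5.304 kN.
ΣF_y = 0: P_y + 5.30435 − 10 = 0 → P_y = 4.696 kN.
ΣF_x = 0: no horizontal applied forces, so P_x = 0.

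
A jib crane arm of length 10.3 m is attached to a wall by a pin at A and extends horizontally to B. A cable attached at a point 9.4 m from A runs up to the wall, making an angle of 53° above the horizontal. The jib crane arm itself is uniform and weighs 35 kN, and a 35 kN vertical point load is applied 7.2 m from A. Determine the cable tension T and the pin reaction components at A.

ΣM about A: T·sin53°·9.4 − 35·5.15 − 35·7.2 = 0 → T = 432.25/(9.4·0.798636) = 57.5782 ≈ 57.58 kN.
ΣF_x = 0: A_x − T·cos53° = 0 → A_x = 57.5782 × 0.601815 = 34.65 kN.
ΣF_y = 0: A_y + T·sin53° − 35 − 35 = 0 → A_y = 70 − 57.5782 × 0.798636 = 24.02 kN.

T = 57.58 kN, A_x = 34.65 kN, A_y = 24.02 kN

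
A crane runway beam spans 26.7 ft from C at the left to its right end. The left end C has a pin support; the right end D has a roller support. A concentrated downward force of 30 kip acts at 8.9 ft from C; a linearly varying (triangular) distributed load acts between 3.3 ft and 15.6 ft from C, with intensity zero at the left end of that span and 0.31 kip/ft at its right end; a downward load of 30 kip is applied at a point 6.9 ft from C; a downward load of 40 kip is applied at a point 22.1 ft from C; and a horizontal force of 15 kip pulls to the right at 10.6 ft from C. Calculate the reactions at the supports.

Resultant of the triangular load: ½ × 0.31 × 12.3 = 1.9065 kip, acting at 11.5 ft from C (one-third of the span from the peak).
Moments about C: D_y·26.7 − 30·8.9 − (½·0.31·12.3)·11.5 − 30·6.9 − 40·22.1 = 0 → D_y = 1379.92475/26.7 = 51.6826 ≈ 51.68 kip.
ΣF_y = 0: C_y + 51.6826 − 30 − ½·0.31·12.3 − 30 − 40 = 0 → C_y = 50.22 kip.
ΣF_x = 0: C_x + 15 = 0 → C_x = -15.00 kip.

C_x = -15.00 kip, C_y = 50.22 kip, D_y = 51.68 kip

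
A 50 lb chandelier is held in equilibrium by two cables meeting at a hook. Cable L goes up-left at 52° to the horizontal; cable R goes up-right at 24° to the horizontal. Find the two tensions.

T_L = 47.08 lb, T_R = 31.73 lb

ΣF_x = 0: −T_L·cos52° + T_R·cos24° = 0 → T_R = 0.673925·T_L.
ΣF_y = 0: T_L·sin52° + T_R·sin24° = 50.
Substitute: T_L·(0.788011 + 0.673925·0.406737) = 50 → T_L = 47.0756 ≈ 47.08 lb.
Then T_R = 0.673925 × 47.0756 = 31.73 lb.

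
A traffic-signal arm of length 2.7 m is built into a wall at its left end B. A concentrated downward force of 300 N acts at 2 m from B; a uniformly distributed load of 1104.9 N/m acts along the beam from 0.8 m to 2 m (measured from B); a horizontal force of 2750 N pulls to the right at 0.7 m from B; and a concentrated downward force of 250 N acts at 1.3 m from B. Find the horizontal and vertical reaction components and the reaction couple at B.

B_x = -2750 N, B_y = 1876 N, M_B = 2781 N·m

Resultant of the distributed load: 1104.9 × 1.2 = 1325.88 N at 1.4 m from B.
ΣF_x = 0: B_x + 2750 = 0 → B_x = -2750 N.
ΣF_y = 0: B_y − 300 − 1104.9·1.2 − 250 = 0 → B_y = 1876 N.
ΣM about B: M_B − 300·2 − (1104.9·1.2)·1.4 − 250·1.3 = 0 → M_B = 2781 N·m.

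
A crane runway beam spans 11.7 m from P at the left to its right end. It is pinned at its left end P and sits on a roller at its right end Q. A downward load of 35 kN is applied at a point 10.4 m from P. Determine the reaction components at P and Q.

P_x = 0, P_y = 3.889 kN, Q_y = 31.11 kN

ΣM about P: Q_y·11.7 − 35·10.4 = 0 → Q_y = 364/11.7 = 31.1111 ≈ 31.11 kN.
ΣF_y = 0: P_y + 31.1111 − 35 = 0 → P_y = 3.889 kN.
ΣF_x = 0: no horizontal applied forces, so P_x = 0.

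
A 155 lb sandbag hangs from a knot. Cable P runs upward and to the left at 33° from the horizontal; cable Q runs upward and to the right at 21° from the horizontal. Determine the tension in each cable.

T_P = 178.9 lb, T_Q = 160.7 lb

ΣF_x = 0: −T_P·cos33° + T_Q·cos21° = 0 → T_Q = 0.898338·T_P.
ΣF_y = 0: T_P·sin33° + T_Q·sin21° = 155.
Substitute: T_P·(0.544639 + 0.898338·0.358368) = 155 → T_P = 178.865 ≈ 178.9 lb.
Then T_Q = 0.898338 × 178.865 = 160.7 lb.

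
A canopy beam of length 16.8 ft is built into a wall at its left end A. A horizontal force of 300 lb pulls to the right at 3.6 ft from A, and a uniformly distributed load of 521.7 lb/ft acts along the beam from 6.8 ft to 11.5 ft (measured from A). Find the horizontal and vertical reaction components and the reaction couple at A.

Resultant of the distributed load: 521.7 × 4.7 = 2451.99 lb at 9.15 ft from A.
ΣF_x = 0: A_x + 300 = 0 → A_x = -300.0 lb.
ΣF_y = 0: A_y − 521.7·4.7 = 0 → A_y = 2452 lb.
ΣM about A: M_A − (521.7·4.7)·9.15 = 0 → M_A = 22440 lb·ft.

A_x = -300.0 lb, A_y = 2452 lb, M_A = 22440 lb·ft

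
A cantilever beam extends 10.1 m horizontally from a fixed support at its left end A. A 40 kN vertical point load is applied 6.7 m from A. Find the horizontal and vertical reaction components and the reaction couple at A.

ΣF_x = 0: A_x = 0.
ΣF_y = 0: A_y − 40 = 0 → A_y = 40.00 kN.
ΣM about A: M_A − 40·6.7 = 0 → M_A = 268.0 kN·m.

A_x = 0, A_y = 40.00 kN, M_A = 268.0 kN·m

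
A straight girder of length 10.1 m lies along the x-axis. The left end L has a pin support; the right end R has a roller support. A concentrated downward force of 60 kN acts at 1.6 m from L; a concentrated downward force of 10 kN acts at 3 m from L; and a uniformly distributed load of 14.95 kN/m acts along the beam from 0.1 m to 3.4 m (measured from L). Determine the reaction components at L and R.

Resultant of the distributed load: 14.95 × 3.3 = 49.335 kN at 1.75 m from L.
Moments about L: R_y·10.1 − 60·1.6 − 10·3 − (14.95·3.3)·1.75 = 0 → R_y = 212.33625/10.1 = 21.0234 ≈ 21.02 kN.
ΣF_y = 0: L_y + 21.0234 − 60 − 10 − 14.95·3.3 = 0 → L_y = 98.31 kN.
ΣF_x = 0: no horizontal applied forces, so L_x = 0.

L_x = 0, L_y = 98.31 kN, R_y = 21.02 kN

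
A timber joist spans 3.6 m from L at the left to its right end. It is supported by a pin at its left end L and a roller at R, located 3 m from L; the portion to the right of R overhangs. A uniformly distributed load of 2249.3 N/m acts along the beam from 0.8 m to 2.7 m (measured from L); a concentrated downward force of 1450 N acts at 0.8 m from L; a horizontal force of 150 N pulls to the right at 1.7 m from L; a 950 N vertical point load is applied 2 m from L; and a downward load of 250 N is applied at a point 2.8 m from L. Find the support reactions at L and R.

Resultant of the distributed load: 2249.3 × 1.9 = 4273.67 N at 1.75 m from L.
Taking moments about L: R_y·3 − (2249.3·1.9)·1.75 − 1450·0.8 − 950·2 − 250·2.8 = 0 → R_y = 11238.9225/3 = 3746.31 ≈ 3746 N.
ΣF_y = 0: L_y + 3746.31 − 2249.3·1.9 − 1450 − 950 − 250 = 0 → L_y = 3177 N.
ΣF_x = 0: L_x + 150 = 0 → L_x = -150.0 N.

L_x = -150.0 N, L_y = 3177 N, R_y = 3746 N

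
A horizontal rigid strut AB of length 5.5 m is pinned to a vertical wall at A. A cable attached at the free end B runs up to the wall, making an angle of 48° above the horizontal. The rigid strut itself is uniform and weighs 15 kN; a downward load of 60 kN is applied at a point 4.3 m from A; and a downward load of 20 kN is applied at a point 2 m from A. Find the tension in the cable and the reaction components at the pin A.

ΣM about A: T·sin48°·5.5 − 15·2.75 − 60·4.3 − 20·2 = 0 → T = 339.25/(5.5·0.743145) = 83.0011 ≈ 83.00 kN.
ΣF_x = 0: A_x − T·cos48° = 0 → A_x = 83.0011 × 0.669131 = 55.54 kN.
ΣF_y = 0: A_y + T·sin48° − 15 − 60 − 20 = 0 → A_y = 95 − 83.0011 × 0.743145 = 33.32 kN.

T = 83.00 kN, A_x = 55.54 kN, A_y = 33.32 kN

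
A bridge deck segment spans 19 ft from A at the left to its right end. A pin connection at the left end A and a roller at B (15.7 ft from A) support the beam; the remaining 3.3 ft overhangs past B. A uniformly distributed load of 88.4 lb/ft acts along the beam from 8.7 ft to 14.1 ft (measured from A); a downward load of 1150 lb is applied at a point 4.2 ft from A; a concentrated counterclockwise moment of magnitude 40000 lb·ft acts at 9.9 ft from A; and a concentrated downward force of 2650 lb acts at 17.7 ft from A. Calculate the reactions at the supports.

Resultant of the distributed load: 88.4 × 5.4 = 477.36 lb at 11.4 ft from A.
Moments about A: B_y·15.7 − (88.4·5.4)·11.4 − 1150·4.2 + 40000 − 2650·17.7 = 0 → B_y = 17176.904/15.7 = 1094.07 ≈ 1094 lb.
ΣF_y = 0: A_y + 1094.07 − 88.4·5.4 − 1150 − 2650 = 0 → A_y = 3183 lb.
ΣF_x = 0: no horizontal applied forces, so A_x = 0.

A_x = 0, A_y = 3183 lb, B_y = 1094 lb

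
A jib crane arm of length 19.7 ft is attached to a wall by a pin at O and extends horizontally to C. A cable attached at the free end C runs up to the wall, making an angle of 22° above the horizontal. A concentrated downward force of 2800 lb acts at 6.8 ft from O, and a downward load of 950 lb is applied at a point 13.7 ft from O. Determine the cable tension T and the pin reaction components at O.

T = 4344 lb, O_x = 4027 lb, O_y = 2123 lb

ΣM about O: T·sin22°·19.7 − 2800·6.8 − 950·13.7 = 0 → T = 32055/(19.7·0.374607) = 4343.64 ≈ 4344 lb.
ΣF_x = 0: O_x − T·cos22° = 0 → O_x = 4343.64 × 0.927184 = 4027 lb.
ΣF_y = 0: O_y + T·sin22° − 2800 − 950 = 0 → O_y = 3750 − 4343.64 × 0.374607 = 2123 lb.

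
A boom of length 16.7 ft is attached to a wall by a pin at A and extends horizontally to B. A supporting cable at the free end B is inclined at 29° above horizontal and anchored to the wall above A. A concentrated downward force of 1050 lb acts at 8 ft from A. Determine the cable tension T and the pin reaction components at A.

ΣM about A: T·sin29°·16.7 − 1050·8 = 0 → T = 8400/(16.7·0.48481) = 1037.51 ≈ 1038 lb.
ΣF_x = 0: A_x − T·cos29° = 0 → A_x = 1037.51 × 0.87462 = 907.4 lb.
ΣF_y = 0: A_y + T·sin29° − 1050 = 0 → A_y = 1050 − 1037.51 × 0.48481 = 547.0 lb.

T = 1038 lb, A_x = 907.4 lb, A_y = 547.0 lb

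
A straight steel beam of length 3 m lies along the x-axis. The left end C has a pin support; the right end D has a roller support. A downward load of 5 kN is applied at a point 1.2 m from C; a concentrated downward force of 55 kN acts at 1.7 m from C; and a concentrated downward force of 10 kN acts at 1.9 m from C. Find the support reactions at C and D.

Taking moments about C: D_y·3 − 5·1.2 − 55·1.7 − 10·1.9 = 0 → D_y = 118.5/3 = 39.50 kN.
ΣF_y = 0: C_y + 39.5 − 5 − 55 − 10 = 0 → C_y = 30.50 kN.
ΣF_x = 0: no horizontal applied forces, so C_x = 0.

C_x = 0, C_y = 30.50 kN, D_y = 39.50 kN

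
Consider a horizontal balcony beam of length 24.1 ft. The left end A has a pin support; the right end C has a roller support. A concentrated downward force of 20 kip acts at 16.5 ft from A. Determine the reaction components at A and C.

A_x = 0, A_y = 6.307 kip, C_y = 13.69 kip

ΣM about A: C_y·24.1 − 20·16.5 = 0 → C_y = 330/24.1 = 13.6929 ≈ 13.69 kip.
ΣF_y = 0: A_y + 13.6929 − 20 = 0 → A_y = 6.307 kip.
ΣF_x = 0: no horizontal applied forces, so A_x = 0.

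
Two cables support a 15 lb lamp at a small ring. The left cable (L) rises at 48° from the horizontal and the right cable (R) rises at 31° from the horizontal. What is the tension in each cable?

T_L = 13.10 lb, T_R = 10.22 lb

ΣF_x = 0: −T_L·cos48° + T_R·cos31° = 0 → T_R = 0.78063·T_L.
ΣF_y = 0: T_L·sin48° + T_R·sin31° = 15.
Substitute: T_L·(0.743145 + 0.78063·0.515038) = 15 → T_L = 13.0982 ≈ 13.10 lb.
Then T_R = 0.78063 × 13.0982 = 10.22 lb.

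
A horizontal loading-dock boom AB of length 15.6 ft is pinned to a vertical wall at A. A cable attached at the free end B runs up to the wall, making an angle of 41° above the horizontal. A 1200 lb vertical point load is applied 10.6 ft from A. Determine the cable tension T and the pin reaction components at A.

ΣM about A: T·sin41°·15.6 − 1200·10.6 = 0 → T = 12720/(15.6·0.656059) = 1242.85 ≈ 1243 lb.
ΣF_x = 0: A_x − T·cos41° = 0 → A_x = 1242.85 × 0.75471 = 938.0 lb.
ΣF_y = 0: A_y + T·sin41° − 1200 = 0 → A_y = 1200 − 1242.85 × 0.656059 = 384.6 lb.

T = 1243 lb, A_x = 938.0 lb, A_y = 384.6 lb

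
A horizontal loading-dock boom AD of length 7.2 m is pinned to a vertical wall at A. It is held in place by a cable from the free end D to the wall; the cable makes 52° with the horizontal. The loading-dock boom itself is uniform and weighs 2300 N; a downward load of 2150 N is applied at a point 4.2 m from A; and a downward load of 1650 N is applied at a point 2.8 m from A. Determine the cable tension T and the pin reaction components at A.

T = 3865 N, A_x = 2380 N, A_y = 3054 N

ΣM about A: T·sin52°·7.2 − 2300·3.6 − 2150·4.2 − 1650·2.8 = 0 → T = 21930/(7.2·0.788011) = 3865.22 ≈ 3865 N.
ΣF_x = 0: A_x − T·cos52° = 0 → A_x = 3865.22 × 0.615661 = 2380 N.
ΣF_y = 0: A_y + T·sin52° − 2300 − 2150 − 1650 = 0 → A_y = 6100 − 3865.22 × 0.788011 = 3054 N.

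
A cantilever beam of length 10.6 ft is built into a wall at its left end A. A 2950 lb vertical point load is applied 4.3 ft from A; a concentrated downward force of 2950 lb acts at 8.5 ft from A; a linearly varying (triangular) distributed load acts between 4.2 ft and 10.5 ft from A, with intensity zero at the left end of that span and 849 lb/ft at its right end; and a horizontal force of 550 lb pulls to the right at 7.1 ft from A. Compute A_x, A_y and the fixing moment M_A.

Resultant of the triangular load: ½ × 849 × 6.3 = 2674.35 lb, acting at 8.4 ft from A (one-third of the span from the peak).
ΣF_x = 0: A_x + 550 = 0 → A_x = -550.0 lb.
ΣF_y = 0: A_y − 2950 − 2950 − ½·849·6.3 = 0 → A_y = 8574 lb.
ΣM about A: M_A − 2950·4.3 − 2950·8.5 − (½·849·6.3)·8.4 = 0 → M_A = 60220 lb·ft.

A_x = -550.0 lb, A_y = 8574 lb, M_A = 60220 lb·ft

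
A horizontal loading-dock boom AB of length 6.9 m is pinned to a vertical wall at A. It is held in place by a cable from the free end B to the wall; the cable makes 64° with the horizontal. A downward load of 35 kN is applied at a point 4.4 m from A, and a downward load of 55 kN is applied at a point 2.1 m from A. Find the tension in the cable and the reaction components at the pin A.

T = 43.46 kN, A_x = 19.05 kN, A_y = 50.94 kN

ΣM about A: T·sin64°·6.9 − 35·4.4 − 55·2.1 = 0 → T = 269.5/(6.9·0.898794) = 43.456 ≈ 43.46 kN.
ΣF_x = 0: A_x − T·cos64° = 0 → A_x = 43.456 × 0.438371 = 19.05 kN.
ΣF_y = 0: A_y + T·sin64° − 35 − 55 = 0 → A_y = 90 − 43.456 × 0.898794 = 50.94 kN.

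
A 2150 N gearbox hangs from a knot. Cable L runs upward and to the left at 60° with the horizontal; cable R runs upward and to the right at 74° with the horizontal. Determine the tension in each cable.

T_L = 823.8 N, T_R = 1494 N

ΣF_x = 0: −T_L·cos60° + T_R·cos74° = 0 → T_R = 1.81398·T_L.
ΣF_y = 0: T_L·sin60° + T_R·sin74° = 2150.
Substitute: T_L·(0.866025 + 1.81398·0.961262) = 2150 → T_L = 823.838 ≈ 823.8 N.
Then T_R = 1.81398 × 823.838 = 1494 N.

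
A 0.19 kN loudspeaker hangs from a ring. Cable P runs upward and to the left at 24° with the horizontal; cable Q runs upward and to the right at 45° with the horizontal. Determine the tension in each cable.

T_P = 0.1439 kN, T_Q = 0.1859 kN

ΣF_x = 0: −T_P·cos24° + T_Q·cos45° = 0 → T_Q = 1.29195·T_P.
ΣF_y = 0: T_P·sin24° + T_Q·sin45° = 0.19.
Substitute: T_P·(0.406737 + 1.29195·0.707107) = 0.19 → T_P = 0.143908 ≈ 0.1439 kN.
Then T_Q = 1.29195 × 0.143908 = 0.1859 kN.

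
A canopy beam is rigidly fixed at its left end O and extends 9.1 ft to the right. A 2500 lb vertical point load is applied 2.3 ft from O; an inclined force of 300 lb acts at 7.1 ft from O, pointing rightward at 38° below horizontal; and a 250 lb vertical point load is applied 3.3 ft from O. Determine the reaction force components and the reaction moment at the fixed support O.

ΣF_x = 0: O_x + 300·cos38° = 0 → O_x = -236.4 lb.
ΣF_y = 0: O_y − 2500 − 300·sin38° − 250 = 0 → O_y = 2935 lb.
ΣM about O: M_O − 2500·2.3 − 300·sin38°·7.1 − 250·3.3 = 0 → M_O = 7886 lb·ft.

O_x = -236.4 lb, O_y = 2935 lb, M_O = 7886 lb·ft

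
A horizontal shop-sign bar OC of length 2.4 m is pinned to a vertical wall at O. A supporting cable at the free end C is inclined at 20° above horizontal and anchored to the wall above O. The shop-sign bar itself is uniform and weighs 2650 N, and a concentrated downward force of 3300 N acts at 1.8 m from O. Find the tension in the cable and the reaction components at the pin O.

T = 11110 N, O_x = 10440 N, O_y = 2150 N

ΣM about O: T·sin20°·2.4 − 2650·1.2 − 3300·1.8 = 0 → T = 9120/(2.4·0.34202) = 11110.5 ≈ 11110 N.
ΣF_x = 0: O_x − T·cos20° = 0 → O_x = 11110.5 × 0.939693 = 10440 N.
ΣF_y = 0: O_y + T·sin20° − 2650 − 3300 = 0 → O_y = 5950 − 11110.5 × 0.34202 = 2150 N.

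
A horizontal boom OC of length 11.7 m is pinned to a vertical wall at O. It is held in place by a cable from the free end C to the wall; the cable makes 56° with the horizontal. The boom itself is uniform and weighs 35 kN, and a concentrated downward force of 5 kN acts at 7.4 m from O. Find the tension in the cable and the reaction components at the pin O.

T = 24.92 kN, O_x = 13.94 kN, O_y = 19.34 kN

ΣM about O: T·sin56°·11.7 − 35·5.85 − 5·7.4 = 0 → T = 241.75/(11.7·0.829038) = 24.9233 ≈ 24.92 kN.
ΣF_x = 0: O_x − T·cos56° = 0 → O_x = 24.9233 × 0.559193 = 13.94 kN.
ΣF_y = 0: O_y + T·sin56° − 35 − 5 = 0 → O_y = 40 − 24.9233 × 0.829038 = 19.34 kN.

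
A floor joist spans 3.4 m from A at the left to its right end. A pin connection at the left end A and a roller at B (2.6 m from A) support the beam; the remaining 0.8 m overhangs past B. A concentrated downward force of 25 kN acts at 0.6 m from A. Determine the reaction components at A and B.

Taking moments about A: B_y·2.6 − 25·0.6 = 0 → B_y = 15/2.6 = 5.76923 ≈ 5.769 kN.
ΣF_y = 0: A_y + 5.76923 − 25 = 0 → A_y = 19.23 kN.
ΣF_x = 0: no horizontal applied forces, so A_x = 0.

A_x = 0, A_y = 19.23 kN, B_y = 5.769 kN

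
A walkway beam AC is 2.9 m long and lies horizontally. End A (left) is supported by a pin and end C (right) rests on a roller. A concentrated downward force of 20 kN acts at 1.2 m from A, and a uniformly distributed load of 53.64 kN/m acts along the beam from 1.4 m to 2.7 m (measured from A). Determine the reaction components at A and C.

Resultant of the distributed load: 53.64 × 1.3 = 69.732 kN at 2.05 m from A.
Taking moments about A: C_y·2.9 − 20·1.2 − (53.64·1.3)·2.05 = 0 → C_y = 166.9506/2.9 = 57.5692 ≈ 57.57 kN.
ΣF_y = 0: A_y + 57.5692 − 20 − 53.64·1.3 = 0 → A_y = 32.16 kN.
ΣF_x = 0: no horizontal applied forces, so A_x = 0.

A_x = 0, A_y = 32.16 kN, C_y = 57.57 kN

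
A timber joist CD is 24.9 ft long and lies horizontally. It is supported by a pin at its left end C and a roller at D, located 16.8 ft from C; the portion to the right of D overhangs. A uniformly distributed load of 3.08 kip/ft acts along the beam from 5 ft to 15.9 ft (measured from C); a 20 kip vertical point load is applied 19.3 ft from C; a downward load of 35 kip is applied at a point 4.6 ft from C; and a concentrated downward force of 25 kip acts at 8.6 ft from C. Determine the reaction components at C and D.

Resultant of the distributed load: 3.08 × 10.9 = 33.572 kip at 10.45 ft from C.
Taking moments about C: D_y·16.8 − (3.08·10.9)·10.45 − 20·19.3 − 35·4.6 − 25·8.6 = 0 → D_y = 1112.8274/16.8 = 66.2397 ≈ 66.24 kip.
ΣF_y = 0: C_y + 66.2397 − 3.08·10.9 − 20 − 35 − 25 = 0 → C_y = 47.33 kip.
ΣF_x = 0: no horizontal applied forces, so C_x = 0.

C_x = 0, C_y = 47.33 kip, D_y = 66.24 kip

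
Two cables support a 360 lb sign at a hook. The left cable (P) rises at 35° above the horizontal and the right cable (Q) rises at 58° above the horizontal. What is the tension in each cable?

ΣF_x = 0: −T_P·cos35° + T_Q·cos58° = 0 → T_Q = 1.54581·T_P.
ΣF_y = 0: T_P·sin35° + T_Q·sin58° = 360.
Substitute: T_P·(0.573576 + 1.54581·0.848048) = 360 → T_P = 191.032 ≈ 191.0 lb.
Then T_Q = 1.54581 × 191.032 = 295.3 lb.

T_P = 191.0 lb, T_Q = 295.3 lb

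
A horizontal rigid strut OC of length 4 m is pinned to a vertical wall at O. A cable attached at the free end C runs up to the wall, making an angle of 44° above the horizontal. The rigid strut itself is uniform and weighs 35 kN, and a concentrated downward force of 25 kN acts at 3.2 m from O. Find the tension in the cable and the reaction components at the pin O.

ΣM about O: T·sin44°·4 − 35·2 − 25·3.2 = 0 → T = 150/(4·0.694658) = 53.9834 ≈ 53.98 kN.
ΣF_x = 0: O_x − T·cos44° = 0 → O_x = 53.9834 × 0.71934 = 38.83 kN.
ΣF_y = 0: O_y + T·sin44° − 35 − 25 = 0 → O_y = 60 − 53.9834 × 0.694658 = 22.50 kN.

T = 53.98 kN, O_x = 38.83 kN, O_y = 22.50 kN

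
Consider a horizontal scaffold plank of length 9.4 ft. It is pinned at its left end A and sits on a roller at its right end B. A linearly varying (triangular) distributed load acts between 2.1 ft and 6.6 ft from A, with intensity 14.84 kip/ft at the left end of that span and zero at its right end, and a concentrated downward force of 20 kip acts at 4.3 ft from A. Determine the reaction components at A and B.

Resultant of the triangular load: ½ × 14.84 × 4.5 = 33.39 kip, acting at 3.6 ft from A (one-third of the span from the peak).
Taking moments about A: B_y·9.4 − (½·14.84·4.5)·3.6 − 20·4.3 = 0 → B_y = 206.204/9.4 = 21.9366 ≈ 21.94 kip.
ΣF_y = 0: A_y + 21.9366 − ½·14.84·4.5 − 20 = 0 → A_y = 31.45 kip.
ΣF_x = 0: no horizontal applied forces, so A_x = 0.

A_x = 0, A_y = 31.45 kip, B_y = 21.94 kip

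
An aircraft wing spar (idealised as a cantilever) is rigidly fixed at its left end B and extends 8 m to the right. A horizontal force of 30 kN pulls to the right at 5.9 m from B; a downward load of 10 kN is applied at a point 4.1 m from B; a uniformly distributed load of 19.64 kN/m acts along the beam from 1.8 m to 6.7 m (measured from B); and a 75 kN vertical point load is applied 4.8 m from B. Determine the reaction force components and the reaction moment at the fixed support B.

B_x = -30.00 kN, B_y = 181.2 kN, M_B = 810.0 kN·m

Resultant of the distributed load: 19.64 × 4.9 = 96.236 kN at 4.25 m from B.
ΣF_x = 0: B_x + 30 = 0 → B_x = -30.00 kN.
ΣF_y = 0: B_y − 10 − 19.64·4.9 − 75 = 0 → B_y = 181.2 kN.
ΣM about B: M_B − 10·4.1 − (19.64·4.9)·4.25 − 75·4.8 = 0 → M_B = 810.0 kN·m.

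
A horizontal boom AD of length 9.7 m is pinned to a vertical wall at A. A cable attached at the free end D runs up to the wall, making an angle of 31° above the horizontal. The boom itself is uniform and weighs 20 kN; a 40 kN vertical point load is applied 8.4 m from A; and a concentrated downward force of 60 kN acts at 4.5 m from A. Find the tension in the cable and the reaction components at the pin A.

ΣM about A: T·sin31°·9.7 − 20·4.85 − 40·8.4 − 60·4.5 = 0 → T = 703/(9.7·0.515038) = 140.716 ≈ 140.7 kN.
ΣF_x = 0: A_x − T·cos31° = 0 → A_x = 140.716 × 0.857167 = 120.6 kN.
ΣF_y = 0: A_y + T·sin31° − 20 − 40 − 60 = 0 → A_y = 120 − 140.716 × 0.515038 = 47.53 kN.

T = 140.7 kN, A_x = 120.6 kN, A_y = 47.53 kN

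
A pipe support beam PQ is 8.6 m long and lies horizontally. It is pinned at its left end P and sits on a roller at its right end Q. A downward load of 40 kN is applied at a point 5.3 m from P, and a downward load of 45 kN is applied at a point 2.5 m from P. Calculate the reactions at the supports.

P_x = 0, P_y = 47.27 kN, Q_y = 37.73 kN

Moments about P: Q_y·8.6 − 40·5.3 − 45·2.5 = 0 → Q_y = 324.5/8.6 = 37.7326 ≈ 37.73 kN.
ΣF_y = 0: P_y + 37.7326 − 40 − 45 = 0 → P_y = 47.27 kN.
ΣF_x = 0: no horizontal applied forces, so P_x = 0.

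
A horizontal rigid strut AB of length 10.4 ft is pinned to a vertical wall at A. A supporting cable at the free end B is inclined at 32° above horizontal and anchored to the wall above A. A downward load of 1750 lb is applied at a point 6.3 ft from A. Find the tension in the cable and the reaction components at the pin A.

T = 2000 lb, A_x = 1697 lb, A_y = 689.9 lb

ΣM about A: T·sin32°·10.4 − 1750·6.3 = 0 → T = 11025/(10.4·0.529919) = 2000.49 ≈ 2000 lb.
ΣF_x = 0: A_x − T·cos32° = 0 → A_x = 2000.49 × 0.848048 = 1697 lb.
ΣF_y = 0: A_y + T·sin32° − 1750 = 0 → A_y = 1750 − 2000.49 × 0.529919 = 689.9 lb.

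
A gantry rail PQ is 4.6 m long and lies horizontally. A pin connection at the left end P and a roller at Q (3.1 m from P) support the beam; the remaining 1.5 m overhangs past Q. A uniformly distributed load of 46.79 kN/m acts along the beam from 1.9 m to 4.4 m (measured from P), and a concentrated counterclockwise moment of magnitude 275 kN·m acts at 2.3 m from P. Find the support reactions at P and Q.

P_x = 0, P_y = 86.82 kN, Q_y = 30.15 kN

Resultant of the distributed load: 46.79 × 2.5 = 116.975 kN at 3.15 m from P.
Taking moments about P: Q_y·3.1 − (46.79·2.5)·3.15 + 275 = 0 → Q_y = 93.47125/3.1 = 30.152 ≈ 30.15 kN.
ΣF_y = 0: P_y + 30.152 − 46.79·2.5 = 0 → P_y = 86.82 kN.
ΣF_x = 0: no horizontal applied forces, so P_x = 0.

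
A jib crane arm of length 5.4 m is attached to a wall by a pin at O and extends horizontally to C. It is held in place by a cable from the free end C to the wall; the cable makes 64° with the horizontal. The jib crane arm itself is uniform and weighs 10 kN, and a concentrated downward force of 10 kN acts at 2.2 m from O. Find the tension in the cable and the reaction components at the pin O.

T = 10.10 kN, O_x = 4.426 kN, O_y = 10.93 kN

ΣM about O: T·sin64°·5.4 − 10·2.7 − 10·2.2 = 0 → T = 49/(5.4·0.898794) = 10.0958 ≈ 10.10 kN.
ΣF_x = 0: O_x − T·cos64° = 0 → O_x = 10.0958 × 0.438371 = 4.426 kN.
ΣF_y = 0: O_y + T·sin64° − 10 − 10 = 0 → O_y = 20 − 10.0958 × 0.898794 = 10.93 kN.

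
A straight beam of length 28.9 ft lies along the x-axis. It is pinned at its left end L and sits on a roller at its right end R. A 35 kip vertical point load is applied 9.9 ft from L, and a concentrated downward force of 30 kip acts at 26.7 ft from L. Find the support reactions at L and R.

L_x = 0, L_y = 25.29 kip, R_y = 39.71 kip

ΣM about L: R_y·28.9 − 35·9.9 − 30·26.7 = 0 → R_y = 1147.5/28.9 = 39.7059 ≈ 39.71 kip.
ΣF_y = 0: L_y + 39.7059 − 35 − 30 = 0 → L_y = 25.29 kip.
ΣF_x = 0: no horizontal applied forces, so L_x = 0.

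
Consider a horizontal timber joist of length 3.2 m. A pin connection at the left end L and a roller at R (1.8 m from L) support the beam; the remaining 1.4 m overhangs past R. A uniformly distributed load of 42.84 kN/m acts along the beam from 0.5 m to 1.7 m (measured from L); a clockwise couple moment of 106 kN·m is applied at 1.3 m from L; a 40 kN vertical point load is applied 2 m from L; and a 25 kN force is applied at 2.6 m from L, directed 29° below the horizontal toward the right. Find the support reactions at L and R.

L_x = -21.87 kN, L_y = -48.73 kN, R_y = 152.3 kN

Resultant of the distributed load: 42.84 × 1.2 = 51.408 kN at 1.1 m from L.
Taking moments about L: R_y·1.8 − (42.84·1.2)·1.1 − 106 − 40·2 − 25·sin29°·2.6 = 0 → R_y = 274.061/1.8 = 152.256 ≈ 152.3 kN.
ΣF_y = 0: L_y + 152.256 − 42.84·1.2 − 40 − 25·sin29° = 0 → L_y = -48.73 kN.
ΣF_x = 0: L_x + 25·cos29° = 0 → L_x = -21.87 kN.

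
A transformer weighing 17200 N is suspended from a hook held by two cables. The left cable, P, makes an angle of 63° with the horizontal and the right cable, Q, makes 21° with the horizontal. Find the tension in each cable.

T_P = 16150 N, T_Q = 7852 N

ΣF_x = 0: −T_P·cos63° + T_Q·cos21° = 0 → T_Q = 0.48629·T_P.
ΣF_y = 0: T_P·sin63° + T_Q·sin21° = 17200.
Substitute: T_P·(0.891007 + 0.48629·0.358368) = 17200 → T_P = 16146 ≈ 16150 N.
Then T_Q = 0.48629 × 16146 = 7852 N.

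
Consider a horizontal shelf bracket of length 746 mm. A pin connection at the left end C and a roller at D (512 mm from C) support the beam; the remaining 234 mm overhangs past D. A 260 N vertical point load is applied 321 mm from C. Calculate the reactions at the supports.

ΣM about C: D_y·512 − 260·321 = 0 → D_y = 83460/512 = 163.008 ≈ 163.0 N.
ΣF_y = 0: C_y + 163.008 − 260 = 0 → C_y = 96.99 N.
ΣF_x = 0: no horizontal applied forces, so C_x = 0.

C_x = 0, C_y = 96.99 N, D_y = 163.0 N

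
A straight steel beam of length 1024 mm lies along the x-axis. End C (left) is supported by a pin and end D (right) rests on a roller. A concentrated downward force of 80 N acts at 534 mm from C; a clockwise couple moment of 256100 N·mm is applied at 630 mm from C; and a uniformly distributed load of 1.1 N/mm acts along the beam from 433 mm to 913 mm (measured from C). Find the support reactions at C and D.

C_x = 0, C_y = -30.83 N, D_y = 638.8 N

Resultant of the distributed load: 1.1 × 480 = 528 N at 673 mm from C.
Taking moments about C: D_y·1024 − 80·534 − 256100 − (1.1·480)·673 = 0 → D_y = 654164/1024 = 638.832 ≈ 638.8 N.
ΣF_y = 0: C_y + 638.832 − 80 − 1.1·480 = 0 → C_y = -30.83 N.
ΣF_x = 0: no horizontal applied forces, so C_x = 0.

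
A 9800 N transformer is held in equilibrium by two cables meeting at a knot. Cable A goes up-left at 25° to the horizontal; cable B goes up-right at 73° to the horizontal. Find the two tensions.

ΣF_x = 0: −T_A·cos25° + T_B·cos73° = 0 → T_B = 3.09985·T_A.
ΣF_y = 0: T_A·sin25° + T_B·sin73° = 9800.
Substitute: T_A·(0.422618 + 3.09985·0.956305) = 9800 → T_A = 2893.4 ≈ 2893 N.
Then T_B = 3.09985 × 2893.4 = 8969 N.

T_A = 2893 N, T_B = 8969 N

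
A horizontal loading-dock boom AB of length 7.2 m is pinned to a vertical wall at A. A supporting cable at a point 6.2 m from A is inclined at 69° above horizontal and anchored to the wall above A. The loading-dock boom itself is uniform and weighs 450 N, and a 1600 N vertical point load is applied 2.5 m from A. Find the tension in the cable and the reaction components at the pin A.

ΣM about A: T·sin69°·6.2 − 450·3.6 − 1600·2.5 = 0 → T = 5620/(6.2·0.93358) = 970.942 ≈ 970.9 N.
ΣF_x = 0: A_x − T·cos69° = 0 → A_x = 970.942 × 0.358368 = 348.0 N.
ΣF_y = 0: A_y + T·sin69° − 450 − 1600 = 0 → A_y = 2050 − 970.942 × 0.93358 = 1144 N.

T = 970.9 N, A_x = 348.0 N, A_y = 1144 N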